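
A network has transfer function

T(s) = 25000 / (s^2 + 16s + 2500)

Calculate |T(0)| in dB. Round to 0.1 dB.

20.0 dB

T(0) = 25000 / 2500 = 10
20 log₁₀(10) ≈ 20.00 dB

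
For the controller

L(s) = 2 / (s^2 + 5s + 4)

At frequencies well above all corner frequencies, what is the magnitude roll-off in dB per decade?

Each pole contributes −20 dB/decade at high frequency; each zero contributes +20 dB/decade.
Net: 0 zero(s) − 2 pole(s) → -40 dB/decade.

-40 dB/decade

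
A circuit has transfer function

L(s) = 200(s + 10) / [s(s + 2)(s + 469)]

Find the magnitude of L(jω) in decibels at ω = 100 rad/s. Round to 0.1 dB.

At s = jω = j100:
zero (s+10): 10 + j100 → |·| = √(10²+100²) = √10100 ≈ 100.5, ∠ = arctan(100/10) ≈ 84.29°
pole (s+2): 2 + j100 → |·| = √(2²+100²) = √10004 ≈ 100.02, ∠ = arctan(100/2) ≈ 88.85°
pole (s+469): 469 + j100 → |·| = √(469²+100²) = √229961 ≈ 479.54, ∠ = arctan(100/469) ≈ 12.04°
pole at origin: |s| = 100, ∠ = 90.00° (in denominator)
|L| = 200 · 100.5 / 4.7964e+06 ≈ 0.0041906
Gain = 20 log₁₀(0.0041906) ≈ -47.55 dB

-47.6 dB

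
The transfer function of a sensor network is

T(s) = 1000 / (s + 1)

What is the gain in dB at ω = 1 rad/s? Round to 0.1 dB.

Substitute s = j1:
Numerator: 1000 = 1000 + j0
Denominator: (j1) + 1 = 1 + j1
|N| = √(1000² + 0²) ≈ 1000, ∠N ≈ 0.00°
|D| = √(1² + 1²) ≈ 1.4142, ∠D ≈ 45.00°
|T| = 1000 / 1.4142 ≈ 707.11
Gain = 20 log₁₀(707.11) ≈ 56.99 dB

57.0 dB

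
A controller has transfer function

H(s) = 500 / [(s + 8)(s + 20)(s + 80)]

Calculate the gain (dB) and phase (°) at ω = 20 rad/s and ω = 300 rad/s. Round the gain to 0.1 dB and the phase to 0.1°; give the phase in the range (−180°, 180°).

At s = jω = j20:
pole (s+8): 8 + j20 → |·| = √(8²+20²) = √464 ≈ 21.541, ∠ = arctan(20/8) ≈ 68.20°
pole (s+20): 20 + j20 → |·| = √(20²+20²) = √800 ≈ 28.284, ∠ = arctan(20/20) ≈ 45.00°
pole (s+80): 80 + j20 → |·| = √(80²+20²) = √6800 ≈ 82.462, ∠ = arctan(20/80) ≈ 14.04°
|H| = 500 / 50241 ≈ 0.009952
Gain = 20 log₁₀(0.009952) ≈ -40.04 dB
∠H = 0.00° − 127.24° = -127.24°

At s = jω = j300:
pole (s+8): 8 + j300 → |·| = √(8²+300²) = √90064 ≈ 300.11, ∠ = arctan(300/8) ≈ 88.47°
pole (s+20): 20 + j300 → |·| = √(20²+300²) = √90400 ≈ 300.67, ∠ = arctan(300/20) ≈ 86.19°
pole (s+80): 80 + j300 → |·| = √(80²+300²) = √96400 ≈ 310.48, ∠ = arctan(300/80) ≈ 75.07°
|H| = 500 / 2.8016e+07 ≈ 1.7847e-05
Gain = 20 log₁₀(1.7847e-05) ≈ -94.97 dB
∠H = 0.00° − 249.73° = -249.73° ≡ 110.27° (principal value)

ω = 20: -40.0 dB, -127.2°; ω = 300: -95.0 dB, 110.3°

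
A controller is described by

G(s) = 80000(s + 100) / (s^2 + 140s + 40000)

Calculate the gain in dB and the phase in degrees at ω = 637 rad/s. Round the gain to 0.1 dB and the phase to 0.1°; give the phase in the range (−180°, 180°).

42.7 dB, -85.2°

At s = jω = j637:
zero (s+100): 100 + j637 → |·| = √(100²+637²) = √415769 ≈ 644.8, ∠ = arctan(637/100) ≈ 81.08°
quadratic: (j637)² + 140·j637 + 40000 = -365769 + j89180 → |·| ≈ 3.7648e+05, ∠ ≈ 166.30°
|G| = 80000 · 644.8 / 3.7648e+05 ≈ 137.02
Gain = 20 log₁₀(137.02) ≈ 42.74 dB
∠G = 81.08° − 166.30° = -85.22°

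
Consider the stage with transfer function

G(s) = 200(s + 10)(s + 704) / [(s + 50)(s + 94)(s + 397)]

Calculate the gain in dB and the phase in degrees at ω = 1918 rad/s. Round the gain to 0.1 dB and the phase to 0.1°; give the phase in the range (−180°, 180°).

-19.3 dB, -94.5°

At s = jω = j1918:
zero (s+10): 10 + j1918 → |·| = √(10²+1918²) = √3678824 ≈ 1918, ∠ = arctan(1918/10) ≈ 89.70°
zero (s+704): 704 + j1918 → |·| = √(704²+1918²) = √4174340 ≈ 2043.1, ∠ = arctan(1918/704) ≈ 69.84°
pole (s+50): 50 + j1918 → |·| = √(50²+1918²) = √3681224 ≈ 1918.7, ∠ = arctan(1918/50) ≈ 88.51°
pole (s+94): 94 + j1918 → |·| = √(94²+1918²) = √3687560 ≈ 1920.3, ∠ = arctan(1918/94) ≈ 87.19°
pole (s+397): 397 + j1918 → |·| = √(397²+1918²) = √3836333 ≈ 1958.7, ∠ = arctan(1918/397) ≈ 78.31°
|G| = 200 · 3.9187e+06 / 7.2168e+09 ≈ 0.1086
Gain = 20 log₁₀(0.1086) ≈ -19.28 dB
∠G = 159.54° − 254.01° = -94.47°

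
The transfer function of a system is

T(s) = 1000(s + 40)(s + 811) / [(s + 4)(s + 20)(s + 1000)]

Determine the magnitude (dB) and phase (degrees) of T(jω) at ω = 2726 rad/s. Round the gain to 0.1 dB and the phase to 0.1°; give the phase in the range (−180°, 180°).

-8.9 dB, -86.8°

At s = jω = j2726:
zero (s+40): 40 + j2726 → |·| = √(40²+2726²) = √7432676 ≈ 2726.3, ∠ = arctan(2726/40) ≈ 89.16°
zero (s+811): 811 + j2726 → |·| = √(811²+2726²) = √8088797 ≈ 2844.1, ∠ = arctan(2726/811) ≈ 73.43°
pole (s+4): 4 + j2726 → |·| = √(4²+2726²) = √7431092 ≈ 2726, ∠ = arctan(2726/4) ≈ 89.92°
pole (s+20): 20 + j2726 → |·| = √(20²+2726²) = √7431476 ≈ 2726.1, ∠ = arctan(2726/20) ≈ 89.58°
pole (s+1000): 1000 + j2726 → |·| = √(1000²+2726²) = √8431076 ≈ 2903.6, ∠ = arctan(2726/1000) ≈ 69.86°
|T| = 1000 · 7.7539e+06 / 2.1578e+10 ≈ 0.35934
Gain = 20 log₁₀(0.35934) ≈ -8.89 dB
∠T = 162.59° − 249.36° = -86.77°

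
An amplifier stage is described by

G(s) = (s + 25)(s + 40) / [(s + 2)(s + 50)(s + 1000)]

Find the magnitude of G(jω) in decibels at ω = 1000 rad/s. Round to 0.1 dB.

-63.0 dB

At s = jω = j1000:
zero (s+25): 25 + j1000 → |·| = √(25²+1000²) = √1000625 ≈ 1000.3, ∠ = arctan(1000/25) ≈ 88.57°
zero (s+40): 40 + j1000 → |·| = √(40²+1000²) = √1001600 ≈ 1000.8, ∠ = arctan(1000/40) ≈ 87.71°
pole (s+2): 2 + j1000 → |·| = √(2²+1000²) = √1000004 ≈ 1000, ∠ = arctan(1000/2) ≈ 89.89°
pole (s+50): 50 + j1000 → |·| = √(50²+1000²) = √1002500 ≈ 1001.2, ∠ = arctan(1000/50) ≈ 87.14°
pole (s+1000): 1000 + j1000 → |·| = √(1000²+1000²) = √2000000 ≈ 1414.2, ∠ = arctan(1000/1000) ≈ 45.00°
|G| = 1 · 1.0011e+06 / 1.4159e+09 ≈ 0.00070704
Gain = 20 log₁₀(0.00070704) ≈ -63.01 dB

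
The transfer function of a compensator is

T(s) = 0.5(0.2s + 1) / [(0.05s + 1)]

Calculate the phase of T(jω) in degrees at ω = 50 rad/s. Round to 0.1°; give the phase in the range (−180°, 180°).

16.1°

At ω = 50 rad/s:
zero (1 + j50·0.2) = 1 + j10 → |·| ≈ 10.05, ∠ ≈ 84.29°
pole (1 + j50·0.05) = 1 + j2.5 → |·| ≈ 2.6926, ∠ ≈ 68.20°
∠T = (84.29°) − (68.20°) = 16.09°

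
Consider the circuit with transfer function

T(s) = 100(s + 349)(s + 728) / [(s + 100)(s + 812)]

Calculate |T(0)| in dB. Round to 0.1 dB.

49.9 dB

T(0) = 100·349·728 / (100·812) ≈ 312.9
20 log₁₀(312.9) ≈ 49.91 dB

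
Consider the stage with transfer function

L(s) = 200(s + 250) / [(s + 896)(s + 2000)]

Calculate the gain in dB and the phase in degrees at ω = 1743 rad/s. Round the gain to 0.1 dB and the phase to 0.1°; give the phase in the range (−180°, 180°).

At s = jω = j1743:
zero (s+250): 250 + j1743 → |·| = √(250²+1743²) = √3100549 ≈ 1760.8, ∠ = arctan(1743/250) ≈ 81.84°
pole (s+896): 896 + j1743 → |·| = √(896²+1743²) = √3840865 ≈ 1959.8, ∠ = arctan(1743/896) ≈ 62.79°
pole (s+2000): 2000 + j1743 → |·| = √(2000²+1743²) = √7038049 ≈ 2652.9, ∠ = arctan(1743/2000) ≈ 41.07°
|L| = 200 · 1760.8 / 5.1992e+06 ≈ 0.067733
Gain = 20 log₁₀(0.067733) ≈ -23.38 dB
∠L = 81.84° − 103.86° = -22.02°

-23.4 dB, -22.0°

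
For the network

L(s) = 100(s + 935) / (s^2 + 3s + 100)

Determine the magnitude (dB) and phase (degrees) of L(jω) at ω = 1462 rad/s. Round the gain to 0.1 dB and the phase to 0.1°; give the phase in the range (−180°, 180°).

At s = jω = j1462:
zero (s+935): 935 + j1462 → |·| = √(935²+1462²) = √3011669 ≈ 1735.4, ∠ = arctan(1462/935) ≈ 57.40°
quadratic: (j1462)² + 3·j1462 + 100 = -2137344 + j4386 → |·| ≈ 2.1373e+06, ∠ ≈ 179.88°
|L| = 100 · 1735.4 / 2.1373e+06 ≈ 0.081196
Gain = 20 log₁₀(0.081196) ≈ -21.81 dB
∠L = 57.40° − 179.88° = -122.48°

-21.8 dB, -122.5°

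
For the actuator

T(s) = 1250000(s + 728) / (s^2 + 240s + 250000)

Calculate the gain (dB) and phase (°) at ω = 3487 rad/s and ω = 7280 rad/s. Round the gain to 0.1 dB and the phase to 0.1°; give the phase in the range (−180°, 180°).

At s = jω = j3487:
zero (s+728): 728 + j3487 → |·| = √(728²+3487²) = √12689153 ≈ 3562.2, ∠ = arctan(3487/728) ≈ 78.21°
quadratic: (j3487)² + 240·j3487 + 250000 = -11909169 + j836880 → |·| ≈ 1.1939e+07, ∠ ≈ 175.98°
|T| = 1250000 · 3562.2 / 1.1939e+07 ≈ 372.96
Gain = 20 log₁₀(372.96) ≈ 51.43 dB
∠T = 78.21° − 175.98° = -97.77°

At s = jω = j7280:
zero (s+728): 728 + j7280 → |·| = √(728²+7280²) = √53528384 ≈ 7316.3, ∠ = arctan(7280/728) ≈ 84.29°
quadratic: (j7280)² + 240·j7280 + 250000 = -52748400 + j1747200 → |·| ≈ 5.2777e+07, ∠ ≈ 178.10°
|T| = 1250000 · 7316.3 / 5.2777e+07 ≈ 173.28
Gain = 20 log₁₀(173.28) ≈ 44.77 dB
∠T = 84.29° − 178.10° = -93.81°

ω = 3487: 51.4 dB, -97.8°; ω = 7280: 44.8 dB, -93.8°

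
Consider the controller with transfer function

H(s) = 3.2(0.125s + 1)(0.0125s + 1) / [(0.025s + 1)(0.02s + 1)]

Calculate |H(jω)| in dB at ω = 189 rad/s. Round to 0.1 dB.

At ω = 189 rad/s:
zero (1 + j189·0.125) = 1 + j23.625 → |·| ≈ 23.646, ∠ ≈ 87.58°
zero (1 + j189·0.0125) = 1 + j2.3625 → |·| ≈ 2.5654, ∠ ≈ 67.06°
pole (1 + j189·0.025) = 1 + j4.725 → |·| ≈ 4.8297, ∠ ≈ 78.05°
pole (1 + j189·0.02) = 1 + j3.78 → |·| ≈ 3.91, ∠ ≈ 75.18°
|H| = 3.2 · 23.646 · 2.5654 / (4.8297 · 3.91) ≈ 10.279
Gain = 20 log₁₀(10.279) ≈ 20.24 dB

20.2 dB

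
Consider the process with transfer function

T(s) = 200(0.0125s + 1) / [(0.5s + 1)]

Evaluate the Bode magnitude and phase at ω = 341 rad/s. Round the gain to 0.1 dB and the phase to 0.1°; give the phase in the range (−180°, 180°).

At ω = 341 rad/s:
zero (1 + j341·0.0125) = 1 + j4.2625 → |·| ≈ 4.3782, ∠ ≈ 76.80°
pole (1 + j341·0.5) = 1 + j170.5 → |·| ≈ 170.5, ∠ ≈ 89.66°
|T| = 200 · 4.3782 / (170.5) ≈ 5.1357
Gain = 20 log₁₀(5.1357) ≈ 14.21 dB
∠T = (76.80°) − (89.66°) = -12.86°

14.2 dB, -12.9°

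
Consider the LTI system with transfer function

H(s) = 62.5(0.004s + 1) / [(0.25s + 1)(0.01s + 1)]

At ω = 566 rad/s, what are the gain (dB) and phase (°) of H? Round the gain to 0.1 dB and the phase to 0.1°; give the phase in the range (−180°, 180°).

-14.4 dB, -103.4°

At ω = 566 rad/s:
zero (1 + j566·0.004) = 1 + j2.264 → |·| ≈ 2.475, ∠ ≈ 66.17°
pole (1 + j566·0.25) = 1 + j141.5 → |·| ≈ 141.5, ∠ ≈ 89.60°
pole (1 + j566·0.01) = 1 + j5.66 → |·| ≈ 5.7477, ∠ ≈ 79.98°
|H| = 62.5 · 2.475 / (141.5 · 5.7477) ≈ 0.1902
Gain = 20 log₁₀(0.1902) ≈ -14.42 dB
∠H = (66.17°) − (89.60° + 79.98°) = -103.41°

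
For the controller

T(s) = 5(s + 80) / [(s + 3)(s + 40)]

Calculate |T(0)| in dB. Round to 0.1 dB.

T(0) = 5·80 / (3·40) ≈ 3.3333
20 log₁₀(3.3333) ≈ 10.46 dB

10.5 dB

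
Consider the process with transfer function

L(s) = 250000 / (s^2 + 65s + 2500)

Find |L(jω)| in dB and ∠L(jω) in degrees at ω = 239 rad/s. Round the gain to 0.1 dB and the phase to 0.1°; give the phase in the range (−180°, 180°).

12.9 dB, -164.1°

At s = jω = j239:
quadratic: (j239)² + 65·j239 + 2500 = -54621 + j15535 → |·| ≈ 56787, ∠ ≈ 164.12°
|L| = 250000 / 56787 ≈ 4.4024
Gain = 20 log₁₀(4.4024) ≈ 12.87 dB
∠L = 0.00° − 164.12° = -164.12°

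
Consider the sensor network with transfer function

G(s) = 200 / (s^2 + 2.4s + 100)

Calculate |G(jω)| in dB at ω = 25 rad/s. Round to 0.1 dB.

-8.4 dB

At s = jω = j25:
quadratic: (j25)² + 2.4·j25 + 100 = -525 + j60 → |·| ≈ 528.42, ∠ ≈ 173.48°
|G| = 200 / 528.42 ≈ 0.37849
Gain = 20 log₁₀(0.37849) ≈ -8.44 dB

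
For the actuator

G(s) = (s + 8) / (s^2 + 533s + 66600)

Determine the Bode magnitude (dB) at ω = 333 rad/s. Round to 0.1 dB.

Substitute s = j333:
Numerator: (j333) + 8 = 8 + j333
Denominator: (j333)^2 + 533(j333) + 66600 = -44289 + j177489
|N| = √(8² + 333²) ≈ 333.1, ∠N ≈ 88.62°
|D| = √(44289² + 177489²) ≈ 1.8293e+05, ∠D ≈ 104.01°
|G| = 333.1 / 1.8293e+05 ≈ 0.0018209
Gain = 20 log₁₀(0.0018209) ≈ -54.79 dB

-54.8 dB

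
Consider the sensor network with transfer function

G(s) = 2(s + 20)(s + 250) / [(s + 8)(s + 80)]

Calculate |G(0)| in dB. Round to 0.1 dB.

G(0) = 2·20·250 / (8·80) = 15.625
20 log₁₀(15.625) ≈ 23.88 dB

23.9 dB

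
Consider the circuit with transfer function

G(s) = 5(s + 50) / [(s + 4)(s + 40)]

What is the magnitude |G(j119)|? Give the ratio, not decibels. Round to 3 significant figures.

At s = jω = j119:
zero (s+50): 50 + j119 → |·| = √(50²+119²) = √16661 ≈ 129.08, ∠ = arctan(119/50) ≈ 67.21°
pole (s+4): 4 + j119 → |·| = √(4²+119²) = √14177 ≈ 119.07, ∠ = arctan(119/4) ≈ 88.07°
pole (s+40): 40 + j119 → |·| = √(40²+119²) = √15761 ≈ 125.54, ∠ = arctan(119/40) ≈ 71.42°
|G| = 5 · 129.08 / 14948 ≈ 0.043176

0.0432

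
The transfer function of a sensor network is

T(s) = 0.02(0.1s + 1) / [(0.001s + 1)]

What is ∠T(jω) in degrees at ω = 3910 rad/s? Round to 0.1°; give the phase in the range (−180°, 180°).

At ω = 3910 rad/s:
zero (1 + j3910·0.1) = 1 + j391 → |·| ≈ 391, ∠ ≈ 89.85°
pole (1 + j3910·0.001) = 1 + j3.91 → |·| ≈ 4.0359, ∠ ≈ 75.65°
∠T = (89.85°) − (75.65°) = 14.20°

14.2°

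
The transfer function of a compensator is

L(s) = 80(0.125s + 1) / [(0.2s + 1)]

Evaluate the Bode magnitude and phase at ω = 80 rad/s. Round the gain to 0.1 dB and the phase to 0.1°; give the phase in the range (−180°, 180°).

34.0 dB, -2.1°

At ω = 80 rad/s:
zero (1 + j80·0.125) = 1 + j10 → |·| ≈ 10.05, ∠ ≈ 84.29°
pole (1 + j80·0.2) = 1 + j16 → |·| ≈ 16.031, ∠ ≈ 86.42°
|L| = 80 · 10.05 / (16.031) ≈ 50.153
Gain = 20 log₁₀(50.153) ≈ 34.01 dB
∠L = (84.29°) − (86.42°) = -2.13°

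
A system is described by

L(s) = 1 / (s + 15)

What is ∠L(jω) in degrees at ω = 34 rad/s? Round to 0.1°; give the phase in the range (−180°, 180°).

-66.2°

At s = jω = j34:
pole (s+15): 15 + j34 → |·| = √(15²+34²) = √1381 ≈ 37.162, ∠ = arctan(34/15) ≈ 66.19°
∠L = 0.00° − 66.19° = -66.19°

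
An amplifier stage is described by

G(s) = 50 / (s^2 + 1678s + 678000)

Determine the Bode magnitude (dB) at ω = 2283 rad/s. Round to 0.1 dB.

-101.5 dB

Substitute s = j2283:
Numerator: 50 = 50 + j0
Denominator: (j2283)^2 + 1678(j2283) + 678000 = -4534089 + j3830874
|N| = √(50² + 0²) ≈ 50, ∠N ≈ 0.00°
|D| = √(4534089² + 3830874²) ≈ 5.9358e+06, ∠D ≈ 139.81°
|G| = 50 / 5.9358e+06 ≈ 8.4235e-06
Gain = 20 log₁₀(8.4235e-06) ≈ -101.49 dB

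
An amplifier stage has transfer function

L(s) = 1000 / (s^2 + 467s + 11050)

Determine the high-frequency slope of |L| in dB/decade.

-40 dB/decade

Each pole contributes −20 dB/decade at high frequency; each zero contributes +20 dB/decade.
Net: 0 zero(s) − 2 pole(s) → -40 dB/decade.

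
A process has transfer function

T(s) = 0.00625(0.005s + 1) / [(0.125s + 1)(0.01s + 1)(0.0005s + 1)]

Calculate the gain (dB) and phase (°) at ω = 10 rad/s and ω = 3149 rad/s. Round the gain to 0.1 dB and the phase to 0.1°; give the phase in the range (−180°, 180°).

ω = 10: -48.2 dB, -54.5°; ω = 3149: -107.4 dB, -149.2°

At ω = 10 rad/s:
zero (1 + j10·0.005) = 1 + j0.05 → |·| ≈ 1.0012, ∠ ≈ 2.86°
pole (1 + j10·0.125) = 1 + j1.25 → |·| ≈ 1.6008, ∠ ≈ 51.34°
pole (1 + j10·0.01) = 1 + j0.1 → |·| ≈ 1.005, ∠ ≈ 5.71°
pole (1 + j10·0.0005) = 1 + j0.005 → |·| ≈ 1, ∠ ≈ 0.29°
|T| = 0.00625 · 1.0012 / (1.6008 · 1.005 · 1) ≈ 0.0038895
Gain = 20 log₁₀(0.0038895) ≈ -48.20 dB
∠T = (2.86°) − (51.34° + 5.71° + 0.29°) = -54.48°

At ω = 3149 rad/s:
zero (1 + j3149·0.005) = 1 + j15.745 → |·| ≈ 15.777, ∠ ≈ 86.37°
pole (1 + j3149·0.125) = 1 + j393.625 → |·| ≈ 393.63, ∠ ≈ 89.85°
pole (1 + j3149·0.01) = 1 + j31.49 → |·| ≈ 31.506, ∠ ≈ 88.18°
pole (1 + j3149·0.0005) = 1 + j1.5745 → |·| ≈ 1.8652, ∠ ≈ 57.58°
|T| = 0.00625 · 15.777 / (393.63 · 31.506 · 1.8652) ≈ 4.2628e-06
Gain = 20 log₁₀(4.2628e-06) ≈ -107.41 dB
∠T = (86.37°) − (89.85° + 88.18° + 57.58°) = -149.24°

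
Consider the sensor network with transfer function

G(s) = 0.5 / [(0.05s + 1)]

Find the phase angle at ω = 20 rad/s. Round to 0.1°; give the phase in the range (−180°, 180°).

-45.0°

At ω = 20 rad/s:
pole (1 + j20·0.05) = 1 + j1 → |·| ≈ 1.4142, ∠ ≈ 45.00°
∠G = (0°) − (45.00°) = -45.00°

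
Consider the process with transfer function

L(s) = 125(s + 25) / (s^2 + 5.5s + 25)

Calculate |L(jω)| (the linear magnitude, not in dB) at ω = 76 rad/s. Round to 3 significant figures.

At s = jω = j76:
zero (s+25): 25 + j76 → |·| = √(25²+76²) = √6401 ≈ 80.006, ∠ = arctan(76/25) ≈ 71.79°
quadratic: (j76)² + 5.5·j76 + 25 = -5751 + j418 → |·| ≈ 5766.2, ∠ ≈ 175.84°
|L| = 125 · 80.006 / 5766.2 ≈ 1.7344

1.73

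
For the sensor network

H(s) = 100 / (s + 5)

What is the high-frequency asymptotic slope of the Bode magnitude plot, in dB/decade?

Each pole contributes −20 dB/decade at high frequency; each zero contributes +20 dB/decade.
Net: 0 zero(s) − 1 pole(s) → -20 dB/decade.

-20 dB/decade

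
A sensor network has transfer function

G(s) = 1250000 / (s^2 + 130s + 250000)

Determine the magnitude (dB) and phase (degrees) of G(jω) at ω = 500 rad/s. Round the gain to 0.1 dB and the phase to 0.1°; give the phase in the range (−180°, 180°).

At s = jω = j500:
quadratic: (j500)² + 130·j500 + 250000 = 0 + j65000 → |·| ≈ 65000, ∠ ≈ 90.00°
|G| = 1250000 / 65000 ≈ 19.231
Gain = 20 log₁₀(19.231) ≈ 25.68 dB
∠G = 0.00° − 90.00° = -90.00°

25.7 dB, -90.0°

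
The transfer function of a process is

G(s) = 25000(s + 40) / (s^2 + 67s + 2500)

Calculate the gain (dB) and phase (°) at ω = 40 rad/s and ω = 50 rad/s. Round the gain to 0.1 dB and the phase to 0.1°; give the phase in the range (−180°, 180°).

ω = 40: 54.0 dB, -26.4°; ω = 50: 53.6 dB, -38.7°

At s = jω = j40:
zero (s+40): 40 + j40 → |·| = √(40²+40²) = √3200 ≈ 56.569, ∠ = arctan(40/40) ≈ 45.00°
quadratic: (j40)² + 67·j40 + 2500 = 900 + j2680 → |·| ≈ 2827.1, ∠ ≈ 71.44°
|G| = 25000 · 56.569 / 2827.1 ≈ 500.24
Gain = 20 log₁₀(500.24) ≈ 53.98 dB
∠G = 45.00° − 71.44° = -26.44°

At s = jω = j50:
zero (s+40): 40 + j50 → |·| = √(40²+50²) = √4100 ≈ 64.031, ∠ = arctan(50/40) ≈ 51.34°
quadratic: (j50)² + 67·j50 + 2500 = 0 + j3350 → |·| ≈ 3350, ∠ ≈ 90.00°
|G| = 25000 · 64.031 / 3350 ≈ 477.84
Gain = 20 log₁₀(477.84) ≈ 53.59 dB
∠G = 51.34° − 90.00° = -38.66°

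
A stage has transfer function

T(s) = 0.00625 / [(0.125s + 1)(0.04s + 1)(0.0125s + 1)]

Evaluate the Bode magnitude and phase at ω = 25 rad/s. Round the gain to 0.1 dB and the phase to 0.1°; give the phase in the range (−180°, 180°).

At ω = 25 rad/s:
pole (1 + j25·0.125) = 1 + j3.125 → |·| ≈ 3.2811, ∠ ≈ 72.26°
pole (1 + j25·0.04) = 1 + j1 → |·| ≈ 1.4142, ∠ ≈ 45.00°
pole (1 + j25·0.0125) = 1 + j0.3125 → |·| ≈ 1.0477, ∠ ≈ 17.35°
|T| = 0.00625 · 1 / (3.2811 · 1.4142 · 1.0477) ≈ 0.0012856
Gain = 20 log₁₀(0.0012856) ≈ -57.82 dB
∠T = (0°) − (72.26° + 45.00° + 17.35°) = -134.61°

-57.8 dB, -134.6°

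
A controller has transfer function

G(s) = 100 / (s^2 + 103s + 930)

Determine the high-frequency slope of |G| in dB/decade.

-40 dB/decade

Each pole contributes −20 dB/decade at high frequency; each zero contributes +20 dB/decade.
Net: 0 zero(s) − 2 pole(s) → -40 dB/decade.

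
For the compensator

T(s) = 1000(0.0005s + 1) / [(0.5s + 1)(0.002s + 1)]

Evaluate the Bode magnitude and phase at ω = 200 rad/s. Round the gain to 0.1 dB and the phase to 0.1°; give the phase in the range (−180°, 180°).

At ω = 200 rad/s:
zero (1 + j200·0.0005) = 1 + j0.1 → |·| ≈ 1.005, ∠ ≈ 5.71°
pole (1 + j200·0.5) = 1 + j100 → |·| ≈ 100, ∠ ≈ 89.43°
pole (1 + j200·0.002) = 1 + j0.4 → |·| ≈ 1.077, ∠ ≈ 21.80°
|T| = 1000 · 1.005 / (100 · 1.077) ≈ 9.3315
Gain = 20 log₁₀(9.3315) ≈ 19.40 dB
∠T = (5.71°) − (89.43° + 21.80°) = -105.52°

19.4 dB, -105.5°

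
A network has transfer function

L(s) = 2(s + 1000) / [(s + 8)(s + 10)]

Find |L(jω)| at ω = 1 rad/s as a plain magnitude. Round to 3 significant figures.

24.7

At s = jω = j1:
zero (s+1000): 1000 + j1 → |·| = √(1000²+1²) = √1000001 ≈ 1000, ∠ = arctan(1/1000) ≈ 0.06°
pole (s+8): 8 + j1 → |·| = √(8²+1²) = √65 ≈ 8.0623, ∠ = arctan(1/8) ≈ 7.13°
pole (s+10): 10 + j1 → |·| = √(10²+1²) = √101 ≈ 10.05, ∠ = arctan(1/10) ≈ 5.71°
|L| = 2 · 1000 / 81.026 ≈ 24.683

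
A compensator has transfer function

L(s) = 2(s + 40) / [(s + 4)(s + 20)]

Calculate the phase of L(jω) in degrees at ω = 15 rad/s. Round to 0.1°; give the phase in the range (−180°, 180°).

-91.4°

At s = jω = j15:
zero (s+40): 40 + j15 → |·| = √(40²+15²) = √1825 ≈ 42.72, ∠ = arctan(15/40) ≈ 20.56°
pole (s+4): 4 + j15 → |·| = √(4²+15²) = √241 ≈ 15.524, ∠ = arctan(15/4) ≈ 75.07°
pole (s+20): 20 + j15 → |·| = √(20²+15²) = √625 ≈ 25, ∠ = arctan(15/20) ≈ 36.87°
∠L = 20.56° − 111.94° = -91.38°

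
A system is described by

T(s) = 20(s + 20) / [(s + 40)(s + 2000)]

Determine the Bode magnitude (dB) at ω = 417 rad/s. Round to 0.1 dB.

At s = jω = j417:
zero (s+20): 20 + j417 → |·| = √(20²+417²) = √174289 ≈ 417.48, ∠ = arctan(417/20) ≈ 87.25°
pole (s+40): 40 + j417 → |·| = √(40²+417²) = √175489 ≈ 418.91, ∠ = arctan(417/40) ≈ 84.52°
pole (s+2000): 2000 + j417 → |·| = √(2000²+417²) = √4173889 ≈ 2043, ∠ = arctan(417/2000) ≈ 11.78°
|T| = 20 · 417.48 / 8.5583e+05 ≈ 0.0097561
Gain = 20 log₁₀(0.0097561) ≈ -40.21 dB

-40.2 dB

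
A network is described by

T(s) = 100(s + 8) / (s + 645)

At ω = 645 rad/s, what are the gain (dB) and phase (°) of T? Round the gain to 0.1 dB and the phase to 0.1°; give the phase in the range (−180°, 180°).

37.0 dB, 44.3°

At s = jω = j645:
zero (s+8): 8 + j645 → |·| = √(8²+645²) = √416089 ≈ 645.05, ∠ = arctan(645/8) ≈ 89.29°
pole (s+645): 645 + j645 → |·| = √(645²+645²) = √832050 ≈ 912.17, ∠ = arctan(645/645) ≈ 45.00°
|T| = 100 · 645.05 / 912.17 ≈ 70.716
Gain = 20 log₁₀(70.716) ≈ 36.99 dB
∠T = 89.29° − 45.00° = 44.29°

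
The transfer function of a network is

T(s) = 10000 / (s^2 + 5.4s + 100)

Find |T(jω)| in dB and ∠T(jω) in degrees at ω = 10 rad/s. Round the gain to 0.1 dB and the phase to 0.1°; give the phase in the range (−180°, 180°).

At s = jω = j10:
quadratic: (j10)² + 5.4·j10 + 100 = 0 + j54 → |·| ≈ 54, ∠ ≈ 90.00°
|T| = 10000 / 54 ≈ 185.19
Gain = 20 log₁₀(185.19) ≈ 45.35 dB
∠T = 0.00° − 90.00° = -90.00°

45.4 dB, -90.0°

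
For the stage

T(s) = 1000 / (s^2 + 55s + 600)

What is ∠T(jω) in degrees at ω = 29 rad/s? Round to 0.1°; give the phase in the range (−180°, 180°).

Substitute s = j29:
Numerator: 1000 = 1000 + j0
Denominator: (j29)^2 + 55(j29) + 600 = -241 + j1595
|N| = √(1000² + 0²) ≈ 1000, ∠N ≈ 0.00°
|D| = √(241² + 1595²) ≈ 1613.1, ∠D ≈ 98.59°
∠T = 0.00° − 98.59° = -98.59°

-98.6°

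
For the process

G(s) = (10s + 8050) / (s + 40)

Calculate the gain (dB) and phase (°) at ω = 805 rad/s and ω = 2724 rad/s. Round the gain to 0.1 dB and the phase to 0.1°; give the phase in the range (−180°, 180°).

Substitute s = j805:
Numerator: 10(j805) + 8050 = 8050 + j8050
Denominator: (j805) + 40 = 40 + j805
|N| = √(8050² + 8050²) ≈ 11384, ∠N ≈ 45.00°
|D| = √(40² + 805²) ≈ 805.99, ∠D ≈ 87.16°
|G| = 11384 / 805.99 ≈ 14.124
Gain = 20 log₁₀(14.124) ≈ 23.00 dB
∠G = 45.00° − 87.16° = -42.16°

Substitute s = j2724:
Numerator: 10(j2724) + 8050 = 8050 + j27240
Denominator: (j2724) + 40 = 40 + j2724
|N| = √(8050² + 27240²) ≈ 28405, ∠N ≈ 73.54°
|D| = √(40² + 2724²) ≈ 2724.3, ∠D ≈ 89.16°
|G| = 28405 / 2724.3 ≈ 10.427
Gain = 20 log₁₀(10.427) ≈ 20.36 dB
∠G = 73.54° − 89.16° = -15.62°

ω = 805: 23.0 dB, -42.2°; ω = 2724: 20.4 dB, -15.6°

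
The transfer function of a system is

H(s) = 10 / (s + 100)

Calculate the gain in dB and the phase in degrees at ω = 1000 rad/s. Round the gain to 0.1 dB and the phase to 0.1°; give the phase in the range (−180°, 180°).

-40.0 dB, -84.3°

Substitute s = j1000:
Numerator: 10 = 10 + j0
Denominator: (j1000) + 100 = 100 + j1000
|N| = √(10² + 0²) ≈ 10, ∠N ≈ 0.00°
|D| = √(100² + 1000²) ≈ 1005, ∠D ≈ 84.29°
|H| = 10 / 1005 ≈ 0.0099502
Gain = 20 log₁₀(0.0099502) ≈ -40.04 dB
∠H = 0.00° − 84.29° = -84.29°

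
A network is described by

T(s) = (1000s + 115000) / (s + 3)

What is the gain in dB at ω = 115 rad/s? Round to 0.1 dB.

Substitute s = j115:
Numerator: 1000(j115) + 115000 = 115000 + j115000
Denominator: (j115) + 3 = 3 + j115
|N| = √(115000² + 115000²) ≈ 1.6263e+05, ∠N ≈ 45.00°
|D| = √(3² + 115²) ≈ 115.04, ∠D ≈ 88.51°
|T| = 1.6263e+05 / 115.04 ≈ 1413.7
Gain = 20 log₁₀(1413.7) ≈ 63.01 dB

63.0 dB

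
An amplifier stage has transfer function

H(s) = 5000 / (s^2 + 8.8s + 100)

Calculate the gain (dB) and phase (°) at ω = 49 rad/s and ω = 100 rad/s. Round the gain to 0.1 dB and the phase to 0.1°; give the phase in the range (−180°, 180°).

ω = 49: 6.6 dB, -169.4°; ω = 100: -6.0 dB, -174.9°

At s = jω = j49:
quadratic: (j49)² + 8.8·j49 + 100 = -2301 + j431.2 → |·| ≈ 2341.1, ∠ ≈ 169.39°
|H| = 5000 / 2341.1 ≈ 2.1357
Gain = 20 log₁₀(2.1357) ≈ 6.59 dB
∠H = 0.00° − 169.39° = -169.39°

At s = jω = j100:
quadratic: (j100)² + 8.8·j100 + 100 = -9900 + j880 → |·| ≈ 9939, ∠ ≈ 174.92°
|H| = 5000 / 9939 ≈ 0.50307
Gain = 20 log₁₀(0.50307) ≈ -5.97 dB
∠H = 0.00° − 174.92° = -174.92°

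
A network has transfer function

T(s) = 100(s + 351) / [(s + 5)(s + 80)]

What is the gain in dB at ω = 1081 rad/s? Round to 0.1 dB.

-20.3 dB

At s = jω = j1081:
zero (s+351): 351 + j1081 → |·| = √(351²+1081²) = √1291762 ≈ 1136.6, ∠ = arctan(1081/351) ≈ 72.01°
pole (s+5): 5 + j1081 → |·| = √(5²+1081²) = √1168586 ≈ 1081, ∠ = arctan(1081/5) ≈ 89.73°
pole (s+80): 80 + j1081 → |·| = √(80²+1081²) = √1174961 ≈ 1084, ∠ = arctan(1081/80) ≈ 85.77°
|T| = 100 · 1136.6 / 1.1718e+06 ≈ 0.096996
Gain = 20 log₁₀(0.096996) ≈ -20.26 dB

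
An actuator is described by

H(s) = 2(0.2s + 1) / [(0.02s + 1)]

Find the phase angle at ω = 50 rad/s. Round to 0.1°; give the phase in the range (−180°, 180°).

At ω = 50 rad/s:
zero (1 + j50·0.2) = 1 + j10 → |·| ≈ 10.05, ∠ ≈ 84.29°
pole (1 + j50·0.02) = 1 + j1 → |·| ≈ 1.4142, ∠ ≈ 45.00°
∠H = (84.29°) − (45.00°) = 39.29°

39.3°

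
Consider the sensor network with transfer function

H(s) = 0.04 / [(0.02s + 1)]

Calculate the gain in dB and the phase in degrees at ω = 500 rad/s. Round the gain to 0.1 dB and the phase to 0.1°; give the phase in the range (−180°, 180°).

At ω = 500 rad/s:
pole (1 + j500·0.02) = 1 + j10 → |·| ≈ 10.05, ∠ ≈ 84.29°
|H| = 0.04 · 1 / (10.05) ≈ 0.0039801
Gain = 20 log₁₀(0.0039801) ≈ -48.00 dB
∠H = (0°) − (84.29°) = -84.29°

-48.0 dB, -84.3°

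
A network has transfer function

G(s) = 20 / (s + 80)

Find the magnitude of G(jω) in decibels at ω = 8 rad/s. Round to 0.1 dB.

-12.1 dB

Substitute s = j8:
Numerator: 20 = 20 + j0
Denominator: (j8) + 80 = 80 + j8
|N| = √(20² + 0²) ≈ 20, ∠N ≈ 0.00°
|D| = √(80² + 8²) ≈ 80.399, ∠D ≈ 5.71°
|G| = 20 / 80.399 ≈ 0.24876
Gain = 20 log₁₀(0.24876) ≈ -12.08 dB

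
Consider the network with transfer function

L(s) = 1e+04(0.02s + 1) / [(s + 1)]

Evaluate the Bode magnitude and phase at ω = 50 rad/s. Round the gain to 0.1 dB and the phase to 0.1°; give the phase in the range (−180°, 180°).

At ω = 50 rad/s:
zero (1 + j50·0.02) = 1 + j1 → |·| ≈ 1.4142, ∠ ≈ 45.00°
pole (1 + j50·1) = 1 + j50 → |·| ≈ 50.01, ∠ ≈ 88.85°
|L| = 1e+04 · 1.4142 / (50.01) ≈ 282.78
Gain = 20 log₁₀(282.78) ≈ 49.03 dB
∠L = (45.00°) − (88.85°) = -43.85°

49.0 dB, -43.9°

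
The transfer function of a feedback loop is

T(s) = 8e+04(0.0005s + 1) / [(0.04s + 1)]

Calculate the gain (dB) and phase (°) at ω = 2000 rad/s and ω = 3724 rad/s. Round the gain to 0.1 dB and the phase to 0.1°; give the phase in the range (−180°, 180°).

At ω = 2000 rad/s:
zero (1 + j2000·0.0005) = 1 + j1 → |·| ≈ 1.4142, ∠ ≈ 45.00°
pole (1 + j2000·0.04) = 1 + j80 → |·| ≈ 80.006, ∠ ≈ 89.28°
|T| = 8e+04 · 1.4142 / (80.006) ≈ 1414.1
Gain = 20 log₁₀(1414.1) ≈ 63.01 dB
∠T = (45.00°) − (89.28°) = -44.28°

At ω = 3724 rad/s:
zero (1 + j3724·0.0005) = 1 + j1.862 → |·| ≈ 2.1135, ∠ ≈ 61.76°
pole (1 + j3724·0.04) = 1 + j148.96 → |·| ≈ 148.96, ∠ ≈ 89.62°
|T| = 8e+04 · 2.1135 / (148.96) ≈ 1135.1
Gain = 20 log₁₀(1135.1) ≈ 61.10 dB
∠T = (61.76°) − (89.62°) = -27.86°

ω = 2000: 63.0 dB, -44.3°; ω = 3724: 61.1 dB, -27.9°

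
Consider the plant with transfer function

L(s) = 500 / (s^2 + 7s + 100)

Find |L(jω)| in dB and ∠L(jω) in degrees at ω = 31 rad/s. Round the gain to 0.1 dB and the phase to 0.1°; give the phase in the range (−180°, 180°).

-5.0 dB, -165.9°

At s = jω = j31:
quadratic: (j31)² + 7·j31 + 100 = -861 + j217 → |·| ≈ 887.92, ∠ ≈ 165.85°
|L| = 500 / 887.92 ≈ 0.56311
Gain = 20 log₁₀(0.56311) ≈ -4.99 dB
∠L = 0.00° − 165.85° = -165.85°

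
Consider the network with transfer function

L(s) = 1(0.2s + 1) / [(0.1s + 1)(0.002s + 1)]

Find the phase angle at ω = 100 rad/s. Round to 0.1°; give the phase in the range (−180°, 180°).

-8.5°

At ω = 100 rad/s:
zero (1 + j100·0.2) = 1 + j20 → |·| ≈ 20.025, ∠ ≈ 87.14°
pole (1 + j100·0.1) = 1 + j10 → |·| ≈ 10.05, ∠ ≈ 84.29°
pole (1 + j100·0.002) = 1 + j0.2 → |·| ≈ 1.0198, ∠ ≈ 11.31°
∠L = (87.14°) − (84.29° + 11.31°) = -8.46°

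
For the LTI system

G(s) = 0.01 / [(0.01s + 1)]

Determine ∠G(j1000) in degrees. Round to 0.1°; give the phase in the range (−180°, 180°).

At ω = 1000 rad/s:
pole (1 + j1000·0.01) = 1 + j10 → |·| ≈ 10.05, ∠ ≈ 84.29°
∠G = (0°) − (84.29°) = -84.29°

-84.3°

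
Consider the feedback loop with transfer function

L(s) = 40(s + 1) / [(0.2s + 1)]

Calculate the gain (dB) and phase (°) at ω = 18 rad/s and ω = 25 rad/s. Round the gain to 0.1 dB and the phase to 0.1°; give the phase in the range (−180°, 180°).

At ω = 18 rad/s:
zero (1 + j18·1) = 1 + j18 → |·| ≈ 18.028, ∠ ≈ 86.82°
pole (1 + j18·0.2) = 1 + j3.6 → |·| ≈ 3.7363, ∠ ≈ 74.48°
|L| = 40 · 18.028 / (3.7363) ≈ 193
Gain = 20 log₁₀(193) ≈ 45.71 dB
∠L = (86.82°) − (74.48°) = 12.34°

At ω = 25 rad/s:
zero (1 + j25·1) = 1 + j25 → |·| ≈ 25.02, ∠ ≈ 87.71°
pole (1 + j25·0.2) = 1 + j5 → |·| ≈ 5.099, ∠ ≈ 78.69°
|L| = 40 · 25.02 / (5.099) ≈ 196.27
Gain = 20 log₁₀(196.27) ≈ 45.86 dB
∠L = (87.71°) − (78.69°) = 9.02°

ω = 18: 45.7 dB, 12.3°; ω = 25: 45.9 dB, 9.0°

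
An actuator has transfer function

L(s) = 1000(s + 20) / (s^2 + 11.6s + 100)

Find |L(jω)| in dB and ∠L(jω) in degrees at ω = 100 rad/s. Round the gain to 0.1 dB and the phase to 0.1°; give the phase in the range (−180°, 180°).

20.2 dB, -94.6°

At s = jω = j100:
zero (s+20): 20 + j100 → |·| = √(20²+100²) = √10400 ≈ 101.98, ∠ = arctan(100/20) ≈ 78.69°
quadratic: (j100)² + 11.6·j100 + 100 = -9900 + j1160 → |·| ≈ 9967.7, ∠ ≈ 173.32°
|L| = 1000 · 101.98 / 9967.7 ≈ 10.231
Gain = 20 log₁₀(10.231) ≈ 20.20 dB
∠L = 78.69° − 173.32° = -94.63°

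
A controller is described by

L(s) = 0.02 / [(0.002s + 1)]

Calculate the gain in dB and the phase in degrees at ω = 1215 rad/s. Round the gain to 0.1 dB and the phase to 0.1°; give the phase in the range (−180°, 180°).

-42.4 dB, -67.6°

At ω = 1215 rad/s:
pole (1 + j1215·0.002) = 1 + j2.43 → |·| ≈ 2.6277, ∠ ≈ 67.63°
|L| = 0.02 · 1 / (2.6277) ≈ 0.0076112
Gain = 20 log₁₀(0.0076112) ≈ -42.37 dB
∠L = (0°) − (67.63°) = -67.63°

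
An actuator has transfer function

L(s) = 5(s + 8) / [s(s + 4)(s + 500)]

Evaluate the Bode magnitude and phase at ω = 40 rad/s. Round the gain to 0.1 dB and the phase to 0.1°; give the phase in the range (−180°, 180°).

-71.9 dB, -100.2°

At s = jω = j40:
zero (s+8): 8 + j40 → |·| = √(8²+40²) = √1664 ≈ 40.792, ∠ = arctan(40/8) ≈ 78.69°
pole (s+4): 4 + j40 → |·| = √(4²+40²) = √1616 ≈ 40.2, ∠ = arctan(40/4) ≈ 84.29°
pole (s+500): 500 + j40 → |·| = √(500²+40²) = √251600 ≈ 501.6, ∠ = arctan(40/500) ≈ 4.57°
pole at origin: |s| = 40, ∠ = 90.00° (in denominator)
|L| = 5 · 40.792 / 8.0657e+05 ≈ 0.00025287
Gain = 20 log₁₀(0.00025287) ≈ -71.94 dB
∠L = 78.69° − 178.86° = -100.17°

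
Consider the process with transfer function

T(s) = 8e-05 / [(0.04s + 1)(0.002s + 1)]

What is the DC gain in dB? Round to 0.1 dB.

-81.9 dB

T(0) = 8e-05 · 1 / 1 = 8e-05
20 log₁₀(8e-05) ≈ -81.94 dB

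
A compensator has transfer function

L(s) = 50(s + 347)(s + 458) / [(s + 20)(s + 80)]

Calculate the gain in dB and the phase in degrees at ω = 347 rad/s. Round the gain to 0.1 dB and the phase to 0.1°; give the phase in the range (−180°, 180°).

41.1 dB, -81.6°

At s = jω = j347:
zero (s+347): 347 + j347 → |·| = √(347²+347²) = √240818 ≈ 490.73, ∠ = arctan(347/347) ≈ 45.00°
zero (s+458): 458 + j347 → |·| = √(458²+347²) = √330173 ≈ 574.61, ∠ = arctan(347/458) ≈ 37.15°
pole (s+20): 20 + j347 → |·| = √(20²+347²) = √120809 ≈ 347.58, ∠ = arctan(347/20) ≈ 86.70°
pole (s+80): 80 + j347 → |·| = √(80²+347²) = √126809 ≈ 356.1, ∠ = arctan(347/80) ≈ 77.02°
|L| = 50 · 2.8198e+05 / 1.2377e+05 ≈ 113.91
Gain = 20 log₁₀(113.91) ≈ 41.13 dB
∠L = 82.15° − 163.72° = -81.57°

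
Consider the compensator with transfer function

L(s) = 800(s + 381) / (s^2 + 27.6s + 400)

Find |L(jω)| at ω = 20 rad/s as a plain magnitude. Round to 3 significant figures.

553

At s = jω = j20:
zero (s+381): 381 + j20 → |·| = √(381²+20²) = √145561 ≈ 381.52, ∠ = arctan(20/381) ≈ 3.00°
quadratic: (j20)² + 27.6·j20 + 400 = 0 + j552 → |·| ≈ 552, ∠ ≈ 90.00°
|L| = 800 · 381.52 / 552 ≈ 552.93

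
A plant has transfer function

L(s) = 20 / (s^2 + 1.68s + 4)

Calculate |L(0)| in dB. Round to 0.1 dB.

L(0) = 20 / 4 = 5
20 log₁₀(5) ≈ 13.98 dB

14.0 dB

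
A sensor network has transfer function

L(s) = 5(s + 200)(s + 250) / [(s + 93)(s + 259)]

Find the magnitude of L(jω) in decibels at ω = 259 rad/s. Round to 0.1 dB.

At s = jω = j259:
zero (s+200): 200 + j259 → |·| = √(200²+259²) = √107081 ≈ 327.23, ∠ = arctan(259/200) ≈ 52.32°
zero (s+250): 250 + j259 → |·| = √(250²+259²) = √129581 ≈ 359.97, ∠ = arctan(259/250) ≈ 46.01°
pole (s+93): 93 + j259 → |·| = √(93²+259²) = √75730 ≈ 275.19, ∠ = arctan(259/93) ≈ 70.25°
pole (s+259): 259 + j259 → |·| = √(259²+259²) = √134162 ≈ 366.28, ∠ = arctan(259/259) ≈ 45.00°
|L| = 5 · 1.1779e+05 / 1.008e+05 ≈ 5.8428
Gain = 20 log₁₀(5.8428) ≈ 15.33 dB

15.3 dB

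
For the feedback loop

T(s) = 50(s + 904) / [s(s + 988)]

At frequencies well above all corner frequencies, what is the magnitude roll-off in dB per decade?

Each pole contributes −20 dB/decade at high frequency; each zero contributes +20 dB/decade.
Net: 1 zero(s) − 2 pole(s) → -20 dB/decade.

-20 dB/decade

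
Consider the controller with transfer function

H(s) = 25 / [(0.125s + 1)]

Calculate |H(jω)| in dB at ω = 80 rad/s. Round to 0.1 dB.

7.9 dB

At ω = 80 rad/s:
pole (1 + j80·0.125) = 1 + j10 → |·| ≈ 10.05, ∠ ≈ 84.29°
|H| = 25 · 1 / (10.05) ≈ 2.4876
Gain = 20 log₁₀(2.4876) ≈ 7.92 dB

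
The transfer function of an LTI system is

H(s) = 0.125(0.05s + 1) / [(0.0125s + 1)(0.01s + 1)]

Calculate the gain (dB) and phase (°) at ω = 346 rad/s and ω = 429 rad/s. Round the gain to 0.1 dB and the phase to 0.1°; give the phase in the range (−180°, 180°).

ω = 346: -17.4 dB, -64.2°; ω = 429: -19.0 dB, -69.0°

At ω = 346 rad/s:
zero (1 + j346·0.05) = 1 + j17.3 → |·| ≈ 17.329, ∠ ≈ 86.69°
pole (1 + j346·0.0125) = 1 + j4.325 → |·| ≈ 4.4391, ∠ ≈ 76.98°
pole (1 + j346·0.01) = 1 + j3.46 → |·| ≈ 3.6016, ∠ ≈ 73.88°
|H| = 0.125 · 17.329 / (4.4391 · 3.6016) ≈ 0.13549
Gain = 20 log₁₀(0.13549) ≈ -17.36 dB
∠H = (86.69°) − (76.98° + 73.88°) = -64.17°

At ω = 429 rad/s:
zero (1 + j429·0.05) = 1 + j21.45 → |·| ≈ 21.473, ∠ ≈ 87.33°
pole (1 + j429·0.0125) = 1 + j5.3625 → |·| ≈ 5.4549, ∠ ≈ 79.44°
pole (1 + j429·0.01) = 1 + j4.29 → |·| ≈ 4.405, ∠ ≈ 76.88°
|H| = 0.125 · 21.473 / (5.4549 · 4.405) ≈ 0.1117
Gain = 20 log₁₀(0.1117) ≈ -19.04 dB
∠H = (87.33°) − (79.44° + 76.88°) = -68.99°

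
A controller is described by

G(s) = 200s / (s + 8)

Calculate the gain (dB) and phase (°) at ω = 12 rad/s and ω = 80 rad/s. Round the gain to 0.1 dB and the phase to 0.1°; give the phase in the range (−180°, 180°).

ω = 12: 44.4 dB, 33.7°; ω = 80: 46.0 dB, 5.7°

At s = jω = j12:
zero at origin: s = j12 → |·| = 12, ∠ = 90.00°
pole (s+8): 8 + j12 → |·| = √(8²+12²) = √208 ≈ 14.422, ∠ = arctan(12/8) ≈ 56.31°
|G| = 200 · 12 / 14.422 ≈ 166.41
Gain = 20 log₁₀(166.41) ≈ 44.42 dB
∠G = 90.00° − 56.31° = 33.69°

At s = jω = j80:
zero at origin: s = j80 → |·| = 80, ∠ = 90.00°
pole (s+8): 8 + j80 → |·| = √(8²+80²) = √6464 ≈ 80.399, ∠ = arctan(80/8) ≈ 84.29°
|G| = 200 · 80 / 80.399 ≈ 199.01
Gain = 20 log₁₀(199.01) ≈ 45.98 dB
∠G = 90.00° − 84.29° = 5.71°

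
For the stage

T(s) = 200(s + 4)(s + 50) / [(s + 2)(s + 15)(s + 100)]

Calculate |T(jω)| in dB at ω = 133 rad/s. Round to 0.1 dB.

2.1 dB

At s = jω = j133:
zero (s+4): 4 + j133 → |·| = √(4²+133²) = √17705 ≈ 133.06, ∠ = arctan(133/4) ≈ 88.28°
zero (s+50): 50 + j133 → |·| = √(50²+133²) = √20189 ≈ 142.09, ∠ = arctan(133/50) ≈ 69.40°
pole (s+2): 2 + j133 → |·| = √(2²+133²) = √17693 ≈ 133.02, ∠ = arctan(133/2) ≈ 89.14°
pole (s+15): 15 + j133 → |·| = √(15²+133²) = √17914 ≈ 133.84, ∠ = arctan(133/15) ≈ 83.57°
pole (s+100): 100 + j133 → |·| = √(100²+133²) = √27689 ≈ 166.4, ∠ = arctan(133/100) ≈ 53.06°
|T| = 200 · 18906 / 2.9625e+06 ≈ 1.2764
Gain = 20 log₁₀(1.2764) ≈ 2.12 dB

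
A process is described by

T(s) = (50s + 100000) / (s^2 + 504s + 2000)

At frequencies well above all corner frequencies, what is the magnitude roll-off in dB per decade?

Each pole contributes −20 dB/decade at high frequency; each zero contributes +20 dB/decade.
Net: 1 zero(s) − 2 pole(s) → -20 dB/decade.

-20 dB/decade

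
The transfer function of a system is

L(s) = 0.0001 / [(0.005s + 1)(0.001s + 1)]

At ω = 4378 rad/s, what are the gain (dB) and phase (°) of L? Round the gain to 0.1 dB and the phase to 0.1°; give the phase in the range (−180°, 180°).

-119.9 dB, -164.5°

At ω = 4378 rad/s:
pole (1 + j4378·0.005) = 1 + j21.89 → |·| ≈ 21.913, ∠ ≈ 87.38°
pole (1 + j4378·0.001) = 1 + j4.378 → |·| ≈ 4.4908, ∠ ≈ 77.13°
|L| = 0.0001 · 1 / (21.913 · 4.4908) ≈ 1.0162e-06
Gain = 20 log₁₀(1.0162e-06) ≈ -119.86 dB
∠L = (0°) − (87.38° + 77.13°) = -164.51°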